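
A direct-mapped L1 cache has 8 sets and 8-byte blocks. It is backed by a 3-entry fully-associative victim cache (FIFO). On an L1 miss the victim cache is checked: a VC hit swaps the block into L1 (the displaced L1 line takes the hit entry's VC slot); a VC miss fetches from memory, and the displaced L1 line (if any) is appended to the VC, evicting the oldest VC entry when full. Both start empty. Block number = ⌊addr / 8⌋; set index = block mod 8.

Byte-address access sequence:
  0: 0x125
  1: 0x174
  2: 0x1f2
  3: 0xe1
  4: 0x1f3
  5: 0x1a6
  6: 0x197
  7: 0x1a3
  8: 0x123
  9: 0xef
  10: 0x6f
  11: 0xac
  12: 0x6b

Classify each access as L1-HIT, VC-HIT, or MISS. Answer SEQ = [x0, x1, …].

#0 0x125→b36/s4 MISS; vc=[]
#1 0x174→b46/s6 MISS; vc=[]
#2 0x1f2→b62/s6 MISS; vc=[46]
#3 0xe1→b28/s4 MISS; vc=[46,36]
#4 0x1f3→b62/s6 L1-HIT; vc=[46,36]
#5 0x1a6→b52/s4 MISS; vc=[46,36,28]
#6 0x197→b50/s2 MISS; vc=[46,36,28]
#7 0x1a3→b52/s4 L1-HIT; vc=[46,36,28]
#8 0x123→b36/s4 VC-HIT; vc=[46,52,28]
#9 0xef→b29/s5 MISS; vc=[46,52,28]
#10 0x6f→b13/s5 MISS; vc=[52,28,29]
#11 0xac→b21/s5 MISS; vc=[28,29,13]
#12 0x6b→b13/s5 VC-HIT; vc=[28,29,21]

SEQ = [MISS, MISS, MISS, MISS, L1-HIT, MISS, MISS, L1-HIT, VC-HIT, MISS, MISS, MISS, VC-HIT]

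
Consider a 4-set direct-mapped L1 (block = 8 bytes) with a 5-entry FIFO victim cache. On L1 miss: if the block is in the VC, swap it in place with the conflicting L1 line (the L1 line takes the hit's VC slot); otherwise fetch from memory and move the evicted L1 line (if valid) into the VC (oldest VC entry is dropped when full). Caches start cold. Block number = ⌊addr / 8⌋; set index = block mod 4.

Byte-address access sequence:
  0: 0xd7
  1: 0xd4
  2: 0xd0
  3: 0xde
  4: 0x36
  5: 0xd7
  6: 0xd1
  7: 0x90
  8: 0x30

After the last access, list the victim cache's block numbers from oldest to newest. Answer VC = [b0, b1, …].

#0 0xd7→b26/s2 MISS; vc=[]
#1 0xd4→b26/s2 L1-HIT; vc=[]
#2 0xd0→b26/s2 L1-HIT; vc=[]
#3 0xde→b27/s3 MISS; vc=[]
#4 0x36→b6/s2 MISS; vc=[26]
#5 0xd7→b26/s2 VC-HIT; vc=[6]
#6 0xd1→b26/s2 L1-HIT; vc=[6]
#7 0x90→b18/s2 MISS; vc=[6,26]
#8 0x30→b6/s2 VC-HIT; vc=[18,26]

VC = [18, 26]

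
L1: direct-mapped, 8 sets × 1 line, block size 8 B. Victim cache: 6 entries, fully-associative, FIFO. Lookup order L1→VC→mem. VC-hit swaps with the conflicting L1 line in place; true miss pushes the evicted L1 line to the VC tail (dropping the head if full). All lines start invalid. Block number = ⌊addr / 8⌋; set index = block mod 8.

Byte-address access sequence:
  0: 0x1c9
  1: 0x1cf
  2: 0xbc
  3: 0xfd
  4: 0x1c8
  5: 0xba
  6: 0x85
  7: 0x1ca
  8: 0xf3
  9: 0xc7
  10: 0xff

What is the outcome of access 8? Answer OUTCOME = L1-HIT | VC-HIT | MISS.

OUTCOME = MISS

  [0] addr=0x1c9 blk=57 s=1: MISS | VC []
  [1] addr=0x1cf blk=57 s=1: L1-HIT | VC []
  [2] addr=0xbc blk=23 s=7: MISS | VC []
  [3] addr=0xfd blk=31 s=7: MISS | VC [23]
  [4] addr=0x1c8 blk=57 s=1: L1-HIT | VC [23]
  [5] addr=0xba blk=23 s=7: VC-HIT | VC [31]
  [6] addr=0x85 blk=16 s=0: MISS | VC [31]
  [7] addr=0x1ca blk=57 s=1: L1-HIT | VC [31]
  [8] addr=0xf3 blk=30 s=6: MISS | VC [31]
  [9] addr=0xc7 blk=24 s=0: MISS | VC [31, 16]
  [10] addr=0xff blk=31 s=7: VC-HIT | VC [23, 16]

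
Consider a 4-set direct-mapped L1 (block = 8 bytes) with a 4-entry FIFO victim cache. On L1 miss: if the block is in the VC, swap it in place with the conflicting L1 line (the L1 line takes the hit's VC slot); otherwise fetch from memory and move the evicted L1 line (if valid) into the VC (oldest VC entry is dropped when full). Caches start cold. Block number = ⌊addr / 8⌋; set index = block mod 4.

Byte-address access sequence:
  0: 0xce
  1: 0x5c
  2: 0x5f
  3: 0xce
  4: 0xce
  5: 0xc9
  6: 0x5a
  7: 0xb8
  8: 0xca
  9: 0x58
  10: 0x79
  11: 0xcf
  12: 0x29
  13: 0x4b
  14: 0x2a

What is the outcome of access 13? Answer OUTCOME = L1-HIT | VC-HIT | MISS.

  [0] addr=0xce blk=25 s=1: MISS | VC []
  [1] addr=0x5c blk=11 s=3: MISS | VC []
  [2] addr=0x5f blk=11 s=3: L1-HIT | VC []
  [3] addr=0xce blk=25 s=1: L1-HIT | VC []
  [4] addr=0xce blk=25 s=1: L1-HIT | VC []
  [5] addr=0xc9 blk=25 s=1: L1-HIT | VC []
  [6] addr=0x5a blk=11 s=3: L1-HIT | VC []
  [7] addr=0xb8 blk=23 s=3: MISS | VC [11]
  [8] addr=0xca blk=25 s=1: L1-HIT | VC [11]
  [9] addr=0x58 blk=11 s=3: VC-HIT | VC [23]
  [10] addr=0x79 blk=15 s=3: MISS | VC [23, 11]
  [11] addr=0xcf blk=25 s=1: L1-HIT | VC [23, 11]
  [12] addr=0x29 blk=5 s=1: MISS | VC [23, 11, 25]
  [13] addr=0x4b blk=9 s=1: MISS | VC [23, 11, 25, 5]
  [14] addr=0x2a blk=5 s=1: VC-HIT | VC [23, 11, 25, 9]

OUTCOME = MISS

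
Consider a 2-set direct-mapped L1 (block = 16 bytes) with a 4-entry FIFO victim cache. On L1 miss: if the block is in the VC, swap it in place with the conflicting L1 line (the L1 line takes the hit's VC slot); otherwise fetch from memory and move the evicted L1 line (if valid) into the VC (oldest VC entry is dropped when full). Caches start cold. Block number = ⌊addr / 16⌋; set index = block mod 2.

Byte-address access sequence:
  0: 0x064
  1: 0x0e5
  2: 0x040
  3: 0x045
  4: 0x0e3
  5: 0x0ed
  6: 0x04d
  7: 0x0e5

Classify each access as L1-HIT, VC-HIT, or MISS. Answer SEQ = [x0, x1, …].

SEQ = [MISS, MISS, MISS, L1-HIT, VC-HIT, L1-HIT, VC-HIT, VC-HIT]

  [0] addr=0x64 blk=6 s=0: MISS | VC []
  [1] addr=0xe5 blk=14 s=0: MISS | VC [6]
  [2] addr=0x40 blk=4 s=0: MISS | VC [6, 14]
  [3] addr=0x45 blk=4 s=0: L1-HIT | VC [6, 14]
  [4] addr=0xe3 blk=14 s=0: VC-HIT | VC [6, 4]
  [5] addr=0xed blk=14 s=0: L1-HIT | VC [6, 4]
  [6] addr=0x4d blk=4 s=0: VC-HIT | VC [6, 14]
  [7] addr=0xe5 blk=14 s=0: VC-HIT | VC [6, 4]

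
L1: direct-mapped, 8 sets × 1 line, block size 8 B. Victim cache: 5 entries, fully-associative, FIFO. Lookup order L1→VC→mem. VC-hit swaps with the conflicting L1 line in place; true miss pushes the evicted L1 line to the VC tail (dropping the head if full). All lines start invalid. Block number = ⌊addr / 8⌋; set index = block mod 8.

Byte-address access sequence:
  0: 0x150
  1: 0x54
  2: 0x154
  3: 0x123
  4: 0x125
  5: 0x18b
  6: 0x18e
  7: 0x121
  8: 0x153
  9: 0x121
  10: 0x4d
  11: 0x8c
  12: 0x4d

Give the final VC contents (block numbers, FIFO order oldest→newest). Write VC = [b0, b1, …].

0: 0x150 (blk 42, set 2) → MISS  vc=[]
1: 0x54 (blk 10, set 2) → MISS  vc=[42]
2: 0x154 (blk 42, set 2) → VC-HIT  vc=[10]
3: 0x123 (blk 36, set 4) → MISS  vc=[10]
4: 0x125 (blk 36, set 4) → L1-HIT  vc=[10]
5: 0x18b (blk 49, set 1) → MISS  vc=[10]
6: 0x18e (blk 49, set 1) → L1-HIT  vc=[10]
7: 0x121 (blk 36, set 4) → L1-HIT  vc=[10]
8: 0x153 (blk 42, set 2) → L1-HIT  vc=[10]
9: 0x121 (blk 36, set 4) → L1-HIT  vc=[10]
10: 0x4d (blk 9, set 1) → MISS  vc=[10, 49]
11: 0x8c (blk 17, set 1) → MISS  vc=[10, 49, 9]
12: 0x4d (blk 9, set 1) → VC-HIT  vc=[10, 49, 17]

VC = [10, 49, 17]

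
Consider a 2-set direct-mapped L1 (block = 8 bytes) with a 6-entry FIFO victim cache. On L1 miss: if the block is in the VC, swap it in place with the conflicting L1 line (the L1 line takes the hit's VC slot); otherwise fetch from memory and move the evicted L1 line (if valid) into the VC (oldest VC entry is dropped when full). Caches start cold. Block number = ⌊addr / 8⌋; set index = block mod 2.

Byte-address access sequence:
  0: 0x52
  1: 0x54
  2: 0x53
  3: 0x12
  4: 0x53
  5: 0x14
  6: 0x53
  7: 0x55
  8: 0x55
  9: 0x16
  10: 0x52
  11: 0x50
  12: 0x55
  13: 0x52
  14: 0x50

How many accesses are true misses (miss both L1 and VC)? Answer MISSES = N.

MISSES = 2

#0 0x52→b10/s0 MISS; vc=[]
#1 0x54→b10/s0 L1-HIT; vc=[]
#2 0x53→b10/s0 L1-HIT; vc=[]
#3 0x12→b2/s0 MISS; vc=[10]
#4 0x53→b10/s0 VC-HIT; vc=[2]
#5 0x14→b2/s0 VC-HIT; vc=[10]
#6 0x53→b10/s0 VC-HIT; vc=[2]
#7 0x55→b10/s0 L1-HIT; vc=[2]
#8 0x55→b10/s0 L1-HIT; vc=[2]
#9 0x16→b2/s0 VC-HIT; vc=[10]
#10 0x52→b10/s0 VC-HIT; vc=[2]
#11 0x50→b10/s0 L1-HIT; vc=[2]
#12 0x55→b10/s0 L1-HIT; vc=[2]
#13 0x52→b10/s0 L1-HIT; vc=[2]
#14 0x50→b10/s0 L1-HIT; vc=[2]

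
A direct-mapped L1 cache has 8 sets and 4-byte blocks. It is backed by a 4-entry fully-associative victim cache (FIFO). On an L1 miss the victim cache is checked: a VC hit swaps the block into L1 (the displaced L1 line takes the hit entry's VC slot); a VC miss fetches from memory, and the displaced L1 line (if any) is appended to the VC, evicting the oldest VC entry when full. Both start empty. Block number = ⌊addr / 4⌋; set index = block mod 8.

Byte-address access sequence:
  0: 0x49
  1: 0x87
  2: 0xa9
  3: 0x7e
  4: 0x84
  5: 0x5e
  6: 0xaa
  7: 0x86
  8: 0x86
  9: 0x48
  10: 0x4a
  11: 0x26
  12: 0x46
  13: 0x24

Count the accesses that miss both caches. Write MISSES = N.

#0 0x49→b18/s2 MISS; vc=[]
#1 0x87→b33/s1 MISS; vc=[]
#2 0xa9→b42/s2 MISS; vc=[18]
#3 0x7e→b31/s7 MISS; vc=[18]
#4 0x84→b33/s1 L1-HIT; vc=[18]
#5 0x5e→b23/s7 MISS; vc=[18,31]
#6 0xaa→b42/s2 L1-HIT; vc=[18,31]
#7 0x86→b33/s1 L1-HIT; vc=[18,31]
#8 0x86→b33/s1 L1-HIT; vc=[18,31]
#9 0x48→b18/s2 VC-HIT; vc=[42,31]
#10 0x4a→b18/s2 L1-HIT; vc=[42,31]
#11 0x26→b9/s1 MISS; vc=[42,31,33]
#12 0x46→b17/s1 MISS; vc=[42,31,33,9]
#13 0x24→b9/s1 VC-HIT; vc=[42,31,33,17]

MISSES = 7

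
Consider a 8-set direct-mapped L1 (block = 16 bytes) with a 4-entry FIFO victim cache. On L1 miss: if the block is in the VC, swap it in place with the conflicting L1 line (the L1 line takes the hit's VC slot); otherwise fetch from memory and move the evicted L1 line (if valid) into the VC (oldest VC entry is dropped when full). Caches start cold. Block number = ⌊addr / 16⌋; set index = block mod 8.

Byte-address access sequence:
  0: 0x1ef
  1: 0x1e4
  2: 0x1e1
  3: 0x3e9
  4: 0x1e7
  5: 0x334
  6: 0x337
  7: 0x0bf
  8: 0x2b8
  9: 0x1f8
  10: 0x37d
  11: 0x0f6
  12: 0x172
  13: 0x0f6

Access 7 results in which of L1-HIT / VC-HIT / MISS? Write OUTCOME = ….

#0 0x1ef→b30/s6 MISS; vc=[]
#1 0x1e4→b30/s6 L1-HIT; vc=[]
#2 0x1e1→b30/s6 L1-HIT; vc=[]
#3 0x3e9→b62/s6 MISS; vc=[30]
#4 0x1e7→b30/s6 VC-HIT; vc=[62]
#5 0x334→b51/s3 MISS; vc=[62]
#6 0x337→b51/s3 L1-HIT; vc=[62]
#7 0xbf→b11/s3 MISS; vc=[62,51]
#8 0x2b8→b43/s3 MISS; vc=[62,51,11]
#9 0x1f8→b31/s7 MISS; vc=[62,51,11]
#10 0x37d→b55/s7 MISS; vc=[62,51,11,31]
#11 0xf6→b15/s7 MISS; vc=[51,11,31,55]
#12 0x172→b23/s7 MISS; vc=[11,31,55,15]
#13 0xf6→b15/s7 VC-HIT; vc=[11,31,55,23]

OUTCOME = MISS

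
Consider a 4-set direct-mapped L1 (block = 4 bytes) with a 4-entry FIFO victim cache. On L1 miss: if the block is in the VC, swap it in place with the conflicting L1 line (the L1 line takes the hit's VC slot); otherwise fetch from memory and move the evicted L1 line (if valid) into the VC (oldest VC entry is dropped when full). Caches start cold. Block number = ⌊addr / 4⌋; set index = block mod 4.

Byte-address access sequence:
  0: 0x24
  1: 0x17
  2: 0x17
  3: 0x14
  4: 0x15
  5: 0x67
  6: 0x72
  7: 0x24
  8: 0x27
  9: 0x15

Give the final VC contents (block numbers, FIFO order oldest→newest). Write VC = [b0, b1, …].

VC = [25, 9]

#0 0x24→b9/s1 MISS; vc=[]
#1 0x17→b5/s1 MISS; vc=[9]
#2 0x17→b5/s1 L1-HIT; vc=[9]
#3 0x14→b5/s1 L1-HIT; vc=[9]
#4 0x15→b5/s1 L1-HIT; vc=[9]
#5 0x67→b25/s1 MISS; vc=[9,5]
#6 0x72→b28/s0 MISS; vc=[9,5]
#7 0x24→b9/s1 VC-HIT; vc=[25,5]
#8 0x27→b9/s1 L1-HIT; vc=[25,5]
#9 0x15→b5/s1 VC-HIT; vc=[25,9]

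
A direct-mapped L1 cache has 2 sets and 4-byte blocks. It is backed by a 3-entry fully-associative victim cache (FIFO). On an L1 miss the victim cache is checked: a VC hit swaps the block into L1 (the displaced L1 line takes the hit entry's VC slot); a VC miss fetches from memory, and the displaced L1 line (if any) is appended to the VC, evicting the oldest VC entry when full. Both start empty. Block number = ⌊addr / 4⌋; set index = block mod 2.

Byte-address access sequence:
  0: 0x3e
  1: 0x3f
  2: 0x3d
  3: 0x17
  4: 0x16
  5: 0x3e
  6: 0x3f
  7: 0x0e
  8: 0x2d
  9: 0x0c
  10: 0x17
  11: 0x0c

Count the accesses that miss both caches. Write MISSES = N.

MISSES = 4

#0 0x3e→b15/s1 MISS; vc=[]
#1 0x3f→b15/s1 L1-HIT; vc=[]
#2 0x3d→b15/s1 L1-HIT; vc=[]
#3 0x17→b5/s1 MISS; vc=[15]
#4 0x16→b5/s1 L1-HIT; vc=[15]
#5 0x3e→b15/s1 VC-HIT; vc=[5]
#6 0x3f→b15/s1 L1-HIT; vc=[5]
#7 0xe→b3/s1 MISS; vc=[5,15]
#8 0x2d→b11/s1 MISS; vc=[5,15,3]
#9 0xc→b3/s1 VC-HIT; vc=[5,15,11]
#10 0x17→b5/s1 VC-HIT; vc=[3,15,11]
#11 0xc→b3/s1 VC-HIT; vc=[5,15,11]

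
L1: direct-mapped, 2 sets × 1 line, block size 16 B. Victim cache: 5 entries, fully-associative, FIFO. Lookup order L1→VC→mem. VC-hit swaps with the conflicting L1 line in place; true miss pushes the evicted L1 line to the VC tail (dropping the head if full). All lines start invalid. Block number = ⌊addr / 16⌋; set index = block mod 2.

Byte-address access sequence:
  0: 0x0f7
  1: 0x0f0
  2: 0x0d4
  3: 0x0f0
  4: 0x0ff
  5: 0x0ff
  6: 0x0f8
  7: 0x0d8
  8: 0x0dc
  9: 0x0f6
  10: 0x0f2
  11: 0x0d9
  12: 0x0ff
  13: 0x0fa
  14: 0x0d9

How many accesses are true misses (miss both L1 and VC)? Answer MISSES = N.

0: 0xf7 (blk 15, set 1) → MISS  vc=[]
1: 0xf0 (blk 15, set 1) → L1-HIT  vc=[]
2: 0xd4 (blk 13, set 1) → MISS  vc=[15]
3: 0xf0 (blk 15, set 1) → VC-HIT  vc=[13]
4: 0xff (blk 15, set 1) → L1-HIT  vc=[13]
5: 0xff (blk 15, set 1) → L1-HIT  vc=[13]
6: 0xf8 (blk 15, set 1) → L1-HIT  vc=[13]
7: 0xd8 (blk 13, set 1) → VC-HIT  vc=[15]
8: 0xdc (blk 13, set 1) → L1-HIT  vc=[15]
9: 0xf6 (blk 15, set 1) → VC-HIT  vc=[13]
10: 0xf2 (blk 15, set 1) → L1-HIT  vc=[13]
11: 0xd9 (blk 13, set 1) → VC-HIT  vc=[15]
12: 0xff (blk 15, set 1) → VC-HIT  vc=[13]
13: 0xfa (blk 15, set 1) → L1-HIT  vc=[13]
14: 0xd9 (blk 13, set 1) → VC-HIT  vc=[15]

MISSES = 2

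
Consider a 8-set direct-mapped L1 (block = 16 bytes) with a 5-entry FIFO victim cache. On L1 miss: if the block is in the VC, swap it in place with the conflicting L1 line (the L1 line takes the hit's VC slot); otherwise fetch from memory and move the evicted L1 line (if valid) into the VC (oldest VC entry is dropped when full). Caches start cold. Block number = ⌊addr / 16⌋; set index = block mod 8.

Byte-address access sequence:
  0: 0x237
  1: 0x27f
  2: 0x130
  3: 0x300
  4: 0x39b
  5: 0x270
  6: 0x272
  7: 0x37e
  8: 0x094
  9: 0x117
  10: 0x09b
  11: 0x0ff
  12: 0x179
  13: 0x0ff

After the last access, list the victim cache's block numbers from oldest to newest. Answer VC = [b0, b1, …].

  [0] addr=0x237 blk=35 s=3: MISS | VC []
  [1] addr=0x27f blk=39 s=7: MISS | VC []
  [2] addr=0x130 blk=19 s=3: MISS | VC [35]
  [3] addr=0x300 blk=48 s=0: MISS | VC [35]
  [4] addr=0x39b blk=57 s=1: MISS | VC [35]
  [5] addr=0x270 blk=39 s=7: L1-HIT | VC [35]
  [6] addr=0x272 blk=39 s=7: L1-HIT | VC [35]
  [7] addr=0x37e blk=55 s=7: MISS | VC [35, 39]
  [8] addr=0x94 blk=9 s=1: MISS | VC [35, 39, 57]
  [9] addr=0x117 blk=17 s=1: MISS | VC [35, 39, 57, 9]
  [10] addr=0x9b blk=9 s=1: VC-HIT | VC [35, 39, 57, 17]
  [11] addr=0xff blk=15 s=7: MISS | VC [35, 39, 57, 17, 55]
  [12] addr=0x179 blk=23 s=7: MISS | VC [39, 57, 17, 55, 15]
  [13] addr=0xff blk=15 s=7: VC-HIT | VC [39, 57, 17, 55, 23]

VC = [39, 57, 17, 55, 23]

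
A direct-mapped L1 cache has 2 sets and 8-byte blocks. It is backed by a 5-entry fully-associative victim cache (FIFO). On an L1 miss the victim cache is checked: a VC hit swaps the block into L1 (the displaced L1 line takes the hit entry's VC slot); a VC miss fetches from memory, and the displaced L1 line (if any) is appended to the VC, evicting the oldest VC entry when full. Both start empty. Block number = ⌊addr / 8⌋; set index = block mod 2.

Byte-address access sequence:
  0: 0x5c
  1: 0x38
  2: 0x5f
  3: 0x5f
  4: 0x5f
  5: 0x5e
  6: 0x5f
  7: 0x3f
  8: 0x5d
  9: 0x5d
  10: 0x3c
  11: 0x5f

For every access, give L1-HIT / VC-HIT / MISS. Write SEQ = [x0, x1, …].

  [0] addr=0x5c blk=11 s=1: MISS | VC []
  [1] addr=0x38 blk=7 s=1: MISS | VC [11]
  [2] addr=0x5f blk=11 s=1: VC-HIT | VC [7]
  [3] addr=0x5f blk=11 s=1: L1-HIT | VC [7]
  [4] addr=0x5f blk=11 s=1: L1-HIT | VC [7]
  [5] addr=0x5e blk=11 s=1: L1-HIT | VC [7]
  [6] addr=0x5f blk=11 s=1: L1-HIT | VC [7]
  [7] addr=0x3f blk=7 s=1: VC-HIT | VC [11]
  [8] addr=0x5d blk=11 s=1: VC-HIT | VC [7]
  [9] addr=0x5d blk=11 s=1: L1-HIT | VC [7]
  [10] addr=0x3c blk=7 s=1: VC-HIT | VC [11]
  [11] addr=0x5f blk=11 s=1: VC-HIT | VC [7]

SEQ = [MISS, MISS, VC-HIT, L1-HIT, L1-HIT, L1-HIT, L1-HIT, VC-HIT, VC-HIT, L1-HIT, VC-HIT, VC-HIT]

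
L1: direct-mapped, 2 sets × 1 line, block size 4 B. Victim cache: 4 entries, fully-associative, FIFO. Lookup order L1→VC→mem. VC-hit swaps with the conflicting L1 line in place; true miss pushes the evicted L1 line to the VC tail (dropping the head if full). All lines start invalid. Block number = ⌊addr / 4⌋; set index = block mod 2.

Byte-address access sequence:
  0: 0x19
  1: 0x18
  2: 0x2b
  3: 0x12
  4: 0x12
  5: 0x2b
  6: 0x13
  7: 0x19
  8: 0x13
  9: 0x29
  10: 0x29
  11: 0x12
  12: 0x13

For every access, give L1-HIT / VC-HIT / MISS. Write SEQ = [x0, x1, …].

#0 0x19→b6/s0 MISS; vc=[]
#1 0x18→b6/s0 L1-HIT; vc=[]
#2 0x2b→b10/s0 MISS; vc=[6]
#3 0x12→b4/s0 MISS; vc=[6,10]
#4 0x12→b4/s0 L1-HIT; vc=[6,10]
#5 0x2b→b10/s0 VC-HIT; vc=[6,4]
#6 0x13→b4/s0 VC-HIT; vc=[6,10]
#7 0x19→b6/s0 VC-HIT; vc=[4,10]
#8 0x13→b4/s0 VC-HIT; vc=[6,10]
#9 0x29→b10/s0 VC-HIT; vc=[6,4]
#10 0x29→b10/s0 L1-HIT; vc=[6,4]
#11 0x12→b4/s0 VC-HIT; vc=[6,10]
#12 0x13→b4/s0 L1-HIT; vc=[6,10]

SEQ = [MISS, L1-HIT, MISS, MISS, L1-HIT, VC-HIT, VC-HIT, VC-HIT, VC-HIT, VC-HIT, L1-HIT, VC-HIT, L1-HIT]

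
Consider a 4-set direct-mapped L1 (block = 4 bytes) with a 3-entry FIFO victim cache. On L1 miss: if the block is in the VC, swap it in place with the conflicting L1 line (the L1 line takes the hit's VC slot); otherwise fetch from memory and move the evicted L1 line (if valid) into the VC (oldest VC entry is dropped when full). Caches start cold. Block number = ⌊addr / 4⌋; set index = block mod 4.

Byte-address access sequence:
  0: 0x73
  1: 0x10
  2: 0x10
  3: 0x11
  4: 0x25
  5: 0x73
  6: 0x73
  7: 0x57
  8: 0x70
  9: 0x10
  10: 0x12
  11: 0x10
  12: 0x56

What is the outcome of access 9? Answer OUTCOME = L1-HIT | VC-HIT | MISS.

0: 0x73 (blk 28, set 0) → MISS  vc=[]
1: 0x10 (blk 4, set 0) → MISS  vc=[28]
2: 0x10 (blk 4, set 0) → L1-HIT  vc=[28]
3: 0x11 (blk 4, set 0) → L1-HIT  vc=[28]
4: 0x25 (blk 9, set 1) → MISS  vc=[28]
5: 0x73 (blk 28, set 0) → VC-HIT  vc=[4]
6: 0x73 (blk 28, set 0) → L1-HIT  vc=[4]
7: 0x57 (blk 21, set 1) → MISS  vc=[4, 9]
8: 0x70 (blk 28, set 0) → L1-HIT  vc=[4, 9]
9: 0x10 (blk 4, set 0) → VC-HIT  vc=[28, 9]
10: 0x12 (blk 4, set 0) → L1-HIT  vc=[28, 9]
11: 0x10 (blk 4, set 0) → L1-HIT  vc=[28, 9]
12: 0x56 (blk 21, set 1) → L1-HIT  vc=[28, 9]

OUTCOME = VC-HIT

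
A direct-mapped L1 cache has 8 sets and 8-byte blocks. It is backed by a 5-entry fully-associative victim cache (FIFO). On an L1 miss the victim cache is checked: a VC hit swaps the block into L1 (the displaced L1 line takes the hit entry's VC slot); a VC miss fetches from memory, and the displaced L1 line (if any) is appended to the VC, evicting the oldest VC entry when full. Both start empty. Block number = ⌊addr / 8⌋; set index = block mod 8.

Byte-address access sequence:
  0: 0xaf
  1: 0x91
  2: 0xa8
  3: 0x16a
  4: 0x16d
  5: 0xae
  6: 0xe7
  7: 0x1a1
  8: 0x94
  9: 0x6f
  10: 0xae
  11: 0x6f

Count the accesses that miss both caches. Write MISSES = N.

MISSES = 6

#0 0xaf→b21/s5 MISS; vc=[]
#1 0x91→b18/s2 MISS; vc=[]
#2 0xa8→b21/s5 L1-HIT; vc=[]
#3 0x16a→b45/s5 MISS; vc=[21]
#4 0x16d→b45/s5 L1-HIT; vc=[21]
#5 0xae→b21/s5 VC-HIT; vc=[45]
#6 0xe7→b28/s4 MISS; vc=[45]
#7 0x1a1→b52/s4 MISS; vc=[45,28]
#8 0x94→b18/s2 L1-HIT; vc=[45,28]
#9 0x6f→b13/s5 MISS; vc=[45,28,21]
#10 0xae→b21/s5 VC-HIT; vc=[45,28,13]
#11 0x6f→b13/s5 VC-HIT; vc=[45,28,21]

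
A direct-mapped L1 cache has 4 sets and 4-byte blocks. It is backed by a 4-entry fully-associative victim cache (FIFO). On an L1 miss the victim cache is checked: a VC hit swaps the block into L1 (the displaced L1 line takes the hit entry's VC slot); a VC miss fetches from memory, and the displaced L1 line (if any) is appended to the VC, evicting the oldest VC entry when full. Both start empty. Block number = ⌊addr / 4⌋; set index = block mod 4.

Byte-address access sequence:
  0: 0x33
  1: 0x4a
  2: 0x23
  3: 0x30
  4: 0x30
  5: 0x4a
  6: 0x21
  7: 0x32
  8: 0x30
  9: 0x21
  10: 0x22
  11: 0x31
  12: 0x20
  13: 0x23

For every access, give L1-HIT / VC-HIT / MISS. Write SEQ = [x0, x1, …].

SEQ = [MISS, MISS, MISS, VC-HIT, L1-HIT, L1-HIT, VC-HIT, VC-HIT, L1-HIT, VC-HIT, L1-HIT, VC-HIT, VC-HIT, L1-HIT]

#0 0x33→b12/s0 MISS; vc=[]
#1 0x4a→b18/s2 MISS; vc=[]
#2 0x23→b8/s0 MISS; vc=[12]
#3 0x30→b12/s0 VC-HIT; vc=[8]
#4 0x30→b12/s0 L1-HIT; vc=[8]
#5 0x4a→b18/s2 L1-HIT; vc=[8]
#6 0x21→b8/s0 VC-HIT; vc=[12]
#7 0x32→b12/s0 VC-HIT; vc=[8]
#8 0x30→b12/s0 L1-HIT; vc=[8]
#9 0x21→b8/s0 VC-HIT; vc=[12]
#10 0x22→b8/s0 L1-HIT; vc=[12]
#11 0x31→b12/s0 VC-HIT; vc=[8]
#12 0x20→b8/s0 VC-HIT; vc=[12]
#13 0x23→b8/s0 L1-HIT; vc=[12]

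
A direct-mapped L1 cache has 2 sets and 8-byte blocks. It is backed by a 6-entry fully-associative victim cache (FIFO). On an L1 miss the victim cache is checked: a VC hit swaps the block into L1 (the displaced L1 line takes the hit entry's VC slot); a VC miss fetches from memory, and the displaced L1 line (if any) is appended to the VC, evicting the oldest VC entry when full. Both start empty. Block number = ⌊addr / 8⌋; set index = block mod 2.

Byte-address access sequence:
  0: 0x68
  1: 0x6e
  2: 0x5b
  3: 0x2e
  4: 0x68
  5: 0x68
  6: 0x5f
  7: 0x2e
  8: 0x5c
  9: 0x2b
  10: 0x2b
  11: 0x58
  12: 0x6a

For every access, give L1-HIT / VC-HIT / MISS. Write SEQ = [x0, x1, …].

  [0] addr=0x68 blk=13 s=1: MISS | VC []
  [1] addr=0x6e blk=13 s=1: L1-HIT | VC []
  [2] addr=0x5b blk=11 s=1: MISS | VC [13]
  [3] addr=0x2e blk=5 s=1: MISS | VC [13, 11]
  [4] addr=0x68 blk=13 s=1: VC-HIT | VC [5, 11]
  [5] addr=0x68 blk=13 s=1: L1-HIT | VC [5, 11]
  [6] addr=0x5f blk=11 s=1: VC-HIT | VC [5, 13]
  [7] addr=0x2e blk=5 s=1: VC-HIT | VC [11, 13]
  [8] addr=0x5c blk=11 s=1: VC-HIT | VC [5, 13]
  [9] addr=0x2b blk=5 s=1: VC-HIT | VC [11, 13]
  [10] addr=0x2b blk=5 s=1: L1-HIT | VC [11, 13]
  [11] addr=0x58 blk=11 s=1: VC-HIT | VC [5, 13]
  [12] addr=0x6a blk=13 s=1: VC-HIT | VC [5, 11]

SEQ = [MISS, L1-HIT, MISS, MISS, VC-HIT, L1-HIT, VC-HIT, VC-HIT, VC-HIT, VC-HIT, L1-HIT, VC-HIT, VC-HIT]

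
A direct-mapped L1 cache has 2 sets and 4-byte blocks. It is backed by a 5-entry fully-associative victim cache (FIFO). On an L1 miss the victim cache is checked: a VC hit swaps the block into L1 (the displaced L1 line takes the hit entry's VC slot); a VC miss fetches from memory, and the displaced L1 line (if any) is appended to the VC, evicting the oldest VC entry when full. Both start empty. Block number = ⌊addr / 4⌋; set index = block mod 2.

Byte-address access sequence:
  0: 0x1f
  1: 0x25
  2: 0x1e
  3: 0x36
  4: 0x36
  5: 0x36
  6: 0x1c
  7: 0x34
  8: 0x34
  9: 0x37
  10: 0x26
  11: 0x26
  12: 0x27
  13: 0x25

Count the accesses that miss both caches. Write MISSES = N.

MISSES = 3

0: 0x1f (blk 7, set 1) → MISS  vc=[]
1: 0x25 (blk 9, set 1) → MISS  vc=[7]
2: 0x1e (blk 7, set 1) → VC-HIT  vc=[9]
3: 0x36 (blk 13, set 1) → MISS  vc=[9, 7]
4: 0x36 (blk 13, set 1) → L1-HIT  vc=[9, 7]
5: 0x36 (blk 13, set 1) → L1-HIT  vc=[9, 7]
6: 0x1c (blk 7, set 1) → VC-HIT  vc=[9, 13]
7: 0x34 (blk 13, set 1) → VC-HIT  vc=[9, 7]
8: 0x34 (blk 13, set 1) → L1-HIT  vc=[9, 7]
9: 0x37 (blk 13, set 1) → L1-HIT  vc=[9, 7]
10: 0x26 (blk 9, set 1) → VC-HIT  vc=[13, 7]
11: 0x26 (blk 9, set 1) → L1-HIT  vc=[13, 7]
12: 0x27 (blk 9, set 1) → L1-HIT  vc=[13, 7]
13: 0x25 (blk 9, set 1) → L1-HIT  vc=[13, 7]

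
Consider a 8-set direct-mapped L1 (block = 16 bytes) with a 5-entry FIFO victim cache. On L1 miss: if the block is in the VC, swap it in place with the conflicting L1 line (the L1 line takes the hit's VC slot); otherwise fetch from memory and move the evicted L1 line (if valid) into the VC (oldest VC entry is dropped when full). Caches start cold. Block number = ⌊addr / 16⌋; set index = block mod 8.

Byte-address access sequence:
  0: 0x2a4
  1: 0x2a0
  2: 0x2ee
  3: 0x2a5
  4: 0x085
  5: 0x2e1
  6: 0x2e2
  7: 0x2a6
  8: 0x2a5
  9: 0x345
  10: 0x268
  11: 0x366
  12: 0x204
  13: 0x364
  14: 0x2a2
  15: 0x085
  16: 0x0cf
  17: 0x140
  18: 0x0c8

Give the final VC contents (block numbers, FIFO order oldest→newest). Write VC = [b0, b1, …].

VC = [46, 38, 32, 52, 20]

  [0] addr=0x2a4 blk=42 s=2: MISS | VC []
  [1] addr=0x2a0 blk=42 s=2: L1-HIT | VC []
  [2] addr=0x2ee blk=46 s=6: MISS | VC []
  [3] addr=0x2a5 blk=42 s=2: L1-HIT | VC []
  [4] addr=0x85 blk=8 s=0: MISS | VC []
  [5] addr=0x2e1 blk=46 s=6: L1-HIT | VC []
  [6] addr=0x2e2 blk=46 s=6: L1-HIT | VC []
  [7] addr=0x2a6 blk=42 s=2: L1-HIT | VC []
  [8] addr=0x2a5 blk=42 s=2: L1-HIT | VC []
  [9] addr=0x345 blk=52 s=4: MISS | VC []
  [10] addr=0x268 blk=38 s=6: MISS | VC [46]
  [11] addr=0x366 blk=54 s=6: MISS | VC [46, 38]
  [12] addr=0x204 blk=32 s=0: MISS | VC [46, 38, 8]
  [13] addr=0x364 blk=54 s=6: L1-HIT | VC [46, 38, 8]
  [14] addr=0x2a2 blk=42 s=2: L1-HIT | VC [46, 38, 8]
  [15] addr=0x85 blk=8 s=0: VC-HIT | VC [46, 38, 32]
  [16] addr=0xcf blk=12 s=4: MISS | VC [46, 38, 32, 52]
  [17] addr=0x140 blk=20 s=4: MISS | VC [46, 38, 32, 52, 12]
  [18] addr=0xc8 blk=12 s=4: VC-HIT | VC [46, 38, 32, 52, 20]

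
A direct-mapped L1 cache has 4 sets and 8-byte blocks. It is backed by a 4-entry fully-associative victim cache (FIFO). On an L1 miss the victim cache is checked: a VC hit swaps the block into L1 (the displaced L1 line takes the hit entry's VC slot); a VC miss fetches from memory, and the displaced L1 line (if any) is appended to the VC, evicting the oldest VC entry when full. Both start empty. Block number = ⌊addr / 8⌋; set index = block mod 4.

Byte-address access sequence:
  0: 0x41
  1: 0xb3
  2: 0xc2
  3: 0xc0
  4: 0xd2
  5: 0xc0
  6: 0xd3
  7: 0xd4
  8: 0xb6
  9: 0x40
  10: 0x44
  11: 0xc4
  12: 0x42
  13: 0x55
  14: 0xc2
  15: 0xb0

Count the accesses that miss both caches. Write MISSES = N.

0: 0x41 (blk 8, set 0) → MISS  vc=[]
1: 0xb3 (blk 22, set 2) → MISS  vc=[]
2: 0xc2 (blk 24, set 0) → MISS  vc=[8]
3: 0xc0 (blk 24, set 0) → L1-HIT  vc=[8]
4: 0xd2 (blk 26, set 2) → MISS  vc=[8, 22]
5: 0xc0 (blk 24, set 0) → L1-HIT  vc=[8, 22]
6: 0xd3 (blk 26, set 2) → L1-HIT  vc=[8, 22]
7: 0xd4 (blk 26, set 2) → L1-HIT  vc=[8, 22]
8: 0xb6 (blk 22, set 2) → VC-HIT  vc=[8, 26]
9: 0x40 (blk 8, set 0) → VC-HIT  vc=[24, 26]
10: 0x44 (blk 8, set 0) → L1-HIT  vc=[24, 26]
11: 0xc4 (blk 24, set 0) → VC-HIT  vc=[8, 26]
12: 0x42 (blk 8, set 0) → VC-HIT  vc=[24, 26]
13: 0x55 (blk 10, set 2) → MISS  vc=[24, 26, 22]
14: 0xc2 (blk 24, set 0) → VC-HIT  vc=[8, 26, 22]
15: 0xb0 (blk 22, set 2) → VC-HIT  vc=[8, 26, 10]

MISSES = 5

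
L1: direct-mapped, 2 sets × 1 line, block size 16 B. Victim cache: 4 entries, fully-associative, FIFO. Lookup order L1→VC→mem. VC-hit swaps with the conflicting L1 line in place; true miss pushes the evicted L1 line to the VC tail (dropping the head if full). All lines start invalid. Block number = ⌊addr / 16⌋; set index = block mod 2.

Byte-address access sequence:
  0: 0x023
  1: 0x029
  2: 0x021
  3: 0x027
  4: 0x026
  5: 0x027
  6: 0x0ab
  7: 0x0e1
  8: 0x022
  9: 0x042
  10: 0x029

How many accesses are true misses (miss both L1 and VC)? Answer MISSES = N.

MISSES = 4

0: 0x23 (blk 2, set 0) → MISS  vc=[]
1: 0x29 (blk 2, set 0) → L1-HIT  vc=[]
2: 0x21 (blk 2, set 0) → L1-HIT  vc=[]
3: 0x27 (blk 2, set 0) → L1-HIT  vc=[]
4: 0x26 (blk 2, set 0) → L1-HIT  vc=[]
5: 0x27 (blk 2, set 0) → L1-HIT  vc=[]
6: 0xab (blk 10, set 0) → MISS  vc=[2]
7: 0xe1 (blk 14, set 0) → MISS  vc=[2, 10]
8: 0x22 (blk 2, set 0) → VC-HIT  vc=[14, 10]
9: 0x42 (blk 4, set 0) → MISS  vc=[14, 10, 2]
10: 0x29 (blk 2, set 0) → VC-HIT  vc=[14, 10, 4]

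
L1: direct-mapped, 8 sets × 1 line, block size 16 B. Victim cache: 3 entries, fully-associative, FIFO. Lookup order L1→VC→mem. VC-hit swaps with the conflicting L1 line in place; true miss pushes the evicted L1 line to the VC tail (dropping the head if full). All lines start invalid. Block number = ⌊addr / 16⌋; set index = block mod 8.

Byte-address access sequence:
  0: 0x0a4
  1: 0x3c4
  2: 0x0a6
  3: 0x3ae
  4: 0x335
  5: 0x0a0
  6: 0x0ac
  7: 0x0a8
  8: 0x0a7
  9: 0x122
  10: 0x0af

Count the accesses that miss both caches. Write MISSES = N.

MISSES = 5

0: 0xa4 (blk 10, set 2) → MISS  vc=[]
1: 0x3c4 (blk 60, set 4) → MISS  vc=[]
2: 0xa6 (blk 10, set 2) → L1-HIT  vc=[]
3: 0x3ae (blk 58, set 2) → MISS  vc=[10]
4: 0x335 (blk 51, set 3) → MISS  vc=[10]
5: 0xa0 (blk 10, set 2) → VC-HIT  vc=[58]
6: 0xac (blk 10, set 2) → L1-HIT  vc=[58]
7: 0xa8 (blk 10, set 2) → L1-HIT  vc=[58]
8: 0xa7 (blk 10, set 2) → L1-HIT  vc=[58]
9: 0x122 (blk 18, set 2) → MISS  vc=[58, 10]
10: 0xaf (blk 10, set 2) → VC-HIT  vc=[58, 18]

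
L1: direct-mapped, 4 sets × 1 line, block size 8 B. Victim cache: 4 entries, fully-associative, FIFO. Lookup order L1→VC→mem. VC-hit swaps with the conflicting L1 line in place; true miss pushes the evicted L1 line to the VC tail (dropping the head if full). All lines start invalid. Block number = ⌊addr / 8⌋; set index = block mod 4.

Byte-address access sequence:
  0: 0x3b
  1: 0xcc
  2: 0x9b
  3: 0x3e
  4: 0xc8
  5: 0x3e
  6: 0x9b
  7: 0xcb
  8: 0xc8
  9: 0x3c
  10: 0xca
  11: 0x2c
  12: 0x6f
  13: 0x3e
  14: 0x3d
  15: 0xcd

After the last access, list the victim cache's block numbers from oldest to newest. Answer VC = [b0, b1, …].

  [0] addr=0x3b blk=7 s=3: MISS | VC []
  [1] addr=0xcc blk=25 s=1: MISS | VC []
  [2] addr=0x9b blk=19 s=3: MISS | VC [7]
  [3] addr=0x3e blk=7 s=3: VC-HIT | VC [19]
  [4] addr=0xc8 blk=25 s=1: L1-HIT | VC [19]
  [5] addr=0x3e blk=7 s=3: L1-HIT | VC [19]
  [6] addr=0x9b blk=19 s=3: VC-HIT | VC [7]
  [7] addr=0xcb blk=25 s=1: L1-HIT | VC [7]
  [8] addr=0xc8 blk=25 s=1: L1-HIT | VC [7]
  [9] addr=0x3c blk=7 s=3: VC-HIT | VC [19]
  [10] addr=0xca blk=25 s=1: L1-HIT | VC [19]
  [11] addr=0x2c blk=5 s=1: MISS | VC [19, 25]
  [12] addr=0x6f blk=13 s=1: MISS | VC [19, 25, 5]
  [13] addr=0x3e blk=7 s=3: L1-HIT | VC [19, 25, 5]
  [14] addr=0x3d blk=7 s=3: L1-HIT | VC [19, 25, 5]
  [15] addr=0xcd blk=25 s=1: VC-HIT | VC [19, 13, 5]

VC = [19, 13, 5]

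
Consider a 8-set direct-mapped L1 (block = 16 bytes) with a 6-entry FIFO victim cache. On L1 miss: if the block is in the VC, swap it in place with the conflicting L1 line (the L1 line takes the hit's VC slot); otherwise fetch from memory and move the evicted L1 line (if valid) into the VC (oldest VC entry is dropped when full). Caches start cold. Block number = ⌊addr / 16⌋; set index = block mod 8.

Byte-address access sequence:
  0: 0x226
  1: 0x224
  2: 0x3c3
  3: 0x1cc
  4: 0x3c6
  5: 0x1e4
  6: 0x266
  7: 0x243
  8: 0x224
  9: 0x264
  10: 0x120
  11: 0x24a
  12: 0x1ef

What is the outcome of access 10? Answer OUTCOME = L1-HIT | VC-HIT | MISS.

#0 0x226→b34/s2 MISS; vc=[]
#1 0x224→b34/s2 L1-HIT; vc=[]
#2 0x3c3→b60/s4 MISS; vc=[]
#3 0x1cc→b28/s4 MISS; vc=[60]
#4 0x3c6→b60/s4 VC-HIT; vc=[28]
#5 0x1e4→b30/s6 MISS; vc=[28]
#6 0x266→b38/s6 MISS; vc=[28,30]
#7 0x243→b36/s4 MISS; vc=[28,30,60]
#8 0x224→b34/s2 L1-HIT; vc=[28,30,60]
#9 0x264→b38/s6 L1-HIT; vc=[28,30,60]
#10 0x120→b18/s2 MISS; vc=[28,30,60,34]
#11 0x24a→b36/s4 L1-HIT; vc=[28,30,60,34]
#12 0x1ef→b30/s6 VC-HIT; vc=[28,38,60,34]

OUTCOME = MISS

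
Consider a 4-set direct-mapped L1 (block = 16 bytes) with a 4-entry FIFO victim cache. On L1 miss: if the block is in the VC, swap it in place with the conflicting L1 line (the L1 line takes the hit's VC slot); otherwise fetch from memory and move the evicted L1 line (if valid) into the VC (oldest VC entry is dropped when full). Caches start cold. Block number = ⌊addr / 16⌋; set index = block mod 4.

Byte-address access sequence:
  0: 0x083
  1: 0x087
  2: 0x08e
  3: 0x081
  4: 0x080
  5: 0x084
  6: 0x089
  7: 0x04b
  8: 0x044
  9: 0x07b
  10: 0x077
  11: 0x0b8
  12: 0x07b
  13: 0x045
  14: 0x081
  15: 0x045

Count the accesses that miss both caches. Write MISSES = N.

MISSES = 4

  [0] addr=0x83 blk=8 s=0: MISS | VC []
  [1] addr=0x87 blk=8 s=0: L1-HIT | VC []
  [2] addr=0x8e blk=8 s=0: L1-HIT | VC []
  [3] addr=0x81 blk=8 s=0: L1-HIT | VC []
  [4] addr=0x80 blk=8 s=0: L1-HIT | VC []
  [5] addr=0x84 blk=8 s=0: L1-HIT | VC []
  [6] addr=0x89 blk=8 s=0: L1-HIT | VC []
  [7] addr=0x4b blk=4 s=0: MISS | VC [8]
  [8] addr=0x44 blk=4 s=0: L1-HIT | VC [8]
  [9] addr=0x7b blk=7 s=3: MISS | VC [8]
  [10] addr=0x77 blk=7 s=3: L1-HIT | VC [8]
  [11] addr=0xb8 blk=11 s=3: MISS | VC [8, 7]
  [12] addr=0x7b blk=7 s=3: VC-HIT | VC [8, 11]
  [13] addr=0x45 blk=4 s=0: L1-HIT | VC [8, 11]
  [14] addr=0x81 blk=8 s=0: VC-HIT | VC [4, 11]
  [15] addr=0x45 blk=4 s=0: VC-HIT | VC [8, 11]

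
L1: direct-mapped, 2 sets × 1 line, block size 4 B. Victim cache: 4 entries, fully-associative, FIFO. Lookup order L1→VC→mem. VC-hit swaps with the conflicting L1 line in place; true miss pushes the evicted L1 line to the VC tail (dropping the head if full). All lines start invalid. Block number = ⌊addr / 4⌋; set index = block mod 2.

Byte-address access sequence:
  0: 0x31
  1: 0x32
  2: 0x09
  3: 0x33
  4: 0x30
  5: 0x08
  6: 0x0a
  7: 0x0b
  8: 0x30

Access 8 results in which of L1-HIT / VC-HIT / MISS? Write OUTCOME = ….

  [0] addr=0x31 blk=12 s=0: MISS | VC []
  [1] addr=0x32 blk=12 s=0: L1-HIT | VC []
  [2] addr=0x9 blk=2 s=0: MISS | VC [12]
  [3] addr=0x33 blk=12 s=0: VC-HIT | VC [2]
  [4] addr=0x30 blk=12 s=0: L1-HIT | VC [2]
  [5] addr=0x8 blk=2 s=0: VC-HIT | VC [12]
  [6] addr=0xa blk=2 s=0: L1-HIT | VC [12]
  [7] addr=0xb blk=2 s=0: L1-HIT | VC [12]
  [8] addr=0x30 blk=12 s=0: VC-HIT | VC [2]

OUTCOME = VC-HIT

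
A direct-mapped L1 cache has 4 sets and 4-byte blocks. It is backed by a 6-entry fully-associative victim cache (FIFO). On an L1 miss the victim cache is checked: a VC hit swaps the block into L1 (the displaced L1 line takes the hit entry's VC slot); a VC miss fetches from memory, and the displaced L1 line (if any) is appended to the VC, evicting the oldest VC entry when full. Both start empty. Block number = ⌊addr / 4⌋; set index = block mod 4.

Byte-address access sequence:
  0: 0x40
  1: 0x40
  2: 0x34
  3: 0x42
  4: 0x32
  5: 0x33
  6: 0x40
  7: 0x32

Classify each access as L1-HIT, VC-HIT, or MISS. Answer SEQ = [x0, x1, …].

SEQ = [MISS, L1-HIT, MISS, L1-HIT, MISS, L1-HIT, VC-HIT, VC-HIT]

0: 0x40 (blk 16, set 0) → MISS  vc=[]
1: 0x40 (blk 16, set 0) → L1-HIT  vc=[]
2: 0x34 (blk 13, set 1) → MISS  vc=[]
3: 0x42 (blk 16, set 0) → L1-HIT  vc=[]
4: 0x32 (blk 12, set 0) → MISS  vc=[16]
5: 0x33 (blk 12, set 0) → L1-HIT  vc=[16]
6: 0x40 (blk 16, set 0) → VC-HIT  vc=[12]
7: 0x32 (blk 12, set 0) → VC-HIT  vc=[16]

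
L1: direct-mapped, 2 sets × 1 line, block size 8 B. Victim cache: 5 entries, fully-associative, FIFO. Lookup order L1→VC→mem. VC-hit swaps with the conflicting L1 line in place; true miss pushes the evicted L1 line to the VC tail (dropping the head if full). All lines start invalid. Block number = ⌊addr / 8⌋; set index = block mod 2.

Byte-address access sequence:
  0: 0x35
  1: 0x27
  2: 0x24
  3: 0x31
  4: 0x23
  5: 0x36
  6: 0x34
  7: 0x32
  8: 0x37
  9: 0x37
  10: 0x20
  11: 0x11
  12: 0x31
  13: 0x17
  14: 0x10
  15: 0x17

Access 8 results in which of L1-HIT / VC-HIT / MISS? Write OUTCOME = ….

0: 0x35 (blk 6, set 0) → MISS  vc=[]
1: 0x27 (blk 4, set 0) → MISS  vc=[6]
2: 0x24 (blk 4, set 0) → L1-HIT  vc=[6]
3: 0x31 (blk 6, set 0) → VC-HIT  vc=[4]
4: 0x23 (blk 4, set 0) → VC-HIT  vc=[6]
5: 0x36 (blk 6, set 0) → VC-HIT  vc=[4]
6: 0x34 (blk 6, set 0) → L1-HIT  vc=[4]
7: 0x32 (blk 6, set 0) → L1-HIT  vc=[4]
8: 0x37 (blk 6, set 0) → L1-HIT  vc=[4]
9: 0x37 (blk 6, set 0) → L1-HIT  vc=[4]
10: 0x20 (blk 4, set 0) → VC-HIT  vc=[6]
11: 0x11 (blk 2, set 0) → MISS  vc=[6, 4]
12: 0x31 (blk 6, set 0) → VC-HIT  vc=[2, 4]
13: 0x17 (blk 2, set 0) → VC-HIT  vc=[6, 4]
14: 0x10 (blk 2, set 0) → L1-HIT  vc=[6, 4]
15: 0x17 (blk 2, set 0) → L1-HIT  vc=[6, 4]

OUTCOME = L1-HIT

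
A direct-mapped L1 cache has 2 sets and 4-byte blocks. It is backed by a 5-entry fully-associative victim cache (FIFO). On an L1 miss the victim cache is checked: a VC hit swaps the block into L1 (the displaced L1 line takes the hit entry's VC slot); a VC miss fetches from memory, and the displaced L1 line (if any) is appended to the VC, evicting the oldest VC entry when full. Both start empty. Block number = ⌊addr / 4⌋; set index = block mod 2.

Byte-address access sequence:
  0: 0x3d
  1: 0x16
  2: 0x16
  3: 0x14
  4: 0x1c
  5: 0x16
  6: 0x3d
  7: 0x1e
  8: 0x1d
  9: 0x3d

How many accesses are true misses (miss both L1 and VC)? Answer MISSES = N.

#0 0x3d→b15/s1 MISS; vc=[]
#1 0x16→b5/s1 MISS; vc=[15]
#2 0x16→b5/s1 L1-HIT; vc=[15]
#3 0x14→b5/s1 L1-HIT; vc=[15]
#4 0x1c→b7/s1 MISS; vc=[15,5]
#5 0x16→b5/s1 VC-HIT; vc=[15,7]
#6 0x3d→b15/s1 VC-HIT; vc=[5,7]
#7 0x1e→b7/s1 VC-HIT; vc=[5,15]
#8 0x1d→b7/s1 L1-HIT; vc=[5,15]
#9 0x3d→b15/s1 VC-HIT; vc=[5,7]

MISSES = 3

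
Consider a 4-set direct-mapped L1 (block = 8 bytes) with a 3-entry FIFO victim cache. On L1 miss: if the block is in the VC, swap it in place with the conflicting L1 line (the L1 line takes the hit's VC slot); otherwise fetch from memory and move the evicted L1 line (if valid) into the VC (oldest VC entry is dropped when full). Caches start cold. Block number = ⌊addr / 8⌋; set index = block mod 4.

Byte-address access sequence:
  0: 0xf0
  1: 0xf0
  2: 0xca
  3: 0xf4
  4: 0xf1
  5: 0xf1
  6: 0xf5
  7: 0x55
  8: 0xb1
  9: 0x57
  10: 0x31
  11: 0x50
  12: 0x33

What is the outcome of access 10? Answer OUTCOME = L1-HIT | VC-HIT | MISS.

  [0] addr=0xf0 blk=30 s=2: MISS | VC []
  [1] addr=0xf0 blk=30 s=2: L1-HIT | VC []
  [2] addr=0xca blk=25 s=1: MISS | VC []
  [3] addr=0xf4 blk=30 s=2: L1-HIT | VC []
  [4] addr=0xf1 blk=30 s=2: L1-HIT | VC []
  [5] addr=0xf1 blk=30 s=2: L1-HIT | VC []
  [6] addr=0xf5 blk=30 s=2: L1-HIT | VC []
  [7] addr=0x55 blk=10 s=2: MISS | VC [30]
  [8] addr=0xb1 blk=22 s=2: MISS | VC [30, 10]
  [9] addr=0x57 blk=10 s=2: VC-HIT | VC [30, 22]
  [10] addr=0x31 blk=6 s=2: MISS | VC [30, 22, 10]
  [11] addr=0x50 blk=10 s=2: VC-HIT | VC [30, 22, 6]
  [12] addr=0x33 blk=6 s=2: VC-HIT | VC [30, 22, 10]

OUTCOME = MISS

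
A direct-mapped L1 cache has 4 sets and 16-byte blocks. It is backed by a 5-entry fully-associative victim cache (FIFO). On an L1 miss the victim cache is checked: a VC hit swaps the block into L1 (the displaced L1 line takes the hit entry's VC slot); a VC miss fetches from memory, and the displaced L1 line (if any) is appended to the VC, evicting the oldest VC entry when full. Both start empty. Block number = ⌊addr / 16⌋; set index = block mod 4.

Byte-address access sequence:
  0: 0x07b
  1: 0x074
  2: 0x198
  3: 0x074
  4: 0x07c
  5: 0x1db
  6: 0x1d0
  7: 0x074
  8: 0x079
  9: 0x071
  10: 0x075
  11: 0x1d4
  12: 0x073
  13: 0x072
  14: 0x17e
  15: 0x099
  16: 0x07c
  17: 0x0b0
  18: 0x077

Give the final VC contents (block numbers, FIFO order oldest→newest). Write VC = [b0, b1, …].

VC = [25, 23, 29, 11]

#0 0x7b→b7/s3 MISS; vc=[]
#1 0x74→b7/s3 L1-HIT; vc=[]
#2 0x198→b25/s1 MISS; vc=[]
#3 0x74→b7/s3 L1-HIT; vc=[]
#4 0x7c→b7/s3 L1-HIT; vc=[]
#5 0x1db→b29/s1 MISS; vc=[25]
#6 0x1d0→b29/s1 L1-HIT; vc=[25]
#7 0x74→b7/s3 L1-HIT; vc=[25]
#8 0x79→b7/s3 L1-HIT; vc=[25]
#9 0x71→b7/s3 L1-HIT; vc=[25]
#10 0x75→b7/s3 L1-HIT; vc=[25]
#11 0x1d4→b29/s1 L1-HIT; vc=[25]
#12 0x73→b7/s3 L1-HIT; vc=[25]
#13 0x72→b7/s3 L1-HIT; vc=[25]
#14 0x17e→b23/s3 MISS; vc=[25,7]
#15 0x99→b9/s1 MISS; vc=[25,7,29]
#16 0x7c→b7/s3 VC-HIT; vc=[25,23,29]
#17 0xb0→b11/s3 MISS; vc=[25,23,29,7]
#18 0x77→b7/s3 VC-HIT; vc=[25,23,29,11]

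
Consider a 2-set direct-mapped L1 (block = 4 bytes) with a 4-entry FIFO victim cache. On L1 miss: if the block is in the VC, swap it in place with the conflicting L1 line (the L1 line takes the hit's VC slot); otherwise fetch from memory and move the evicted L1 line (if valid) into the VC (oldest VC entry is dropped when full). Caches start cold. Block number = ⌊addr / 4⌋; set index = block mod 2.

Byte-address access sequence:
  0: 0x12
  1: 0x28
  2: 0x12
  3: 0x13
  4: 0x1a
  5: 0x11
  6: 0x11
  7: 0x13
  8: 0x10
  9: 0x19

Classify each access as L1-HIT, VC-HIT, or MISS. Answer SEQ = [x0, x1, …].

SEQ = [MISS, MISS, VC-HIT, L1-HIT, MISS, VC-HIT, L1-HIT, L1-HIT, L1-HIT, VC-HIT]

  [0] addr=0x12 blk=4 s=0: MISS | VC []
  [1] addr=0x28 blk=10 s=0: MISS | VC [4]
  [2] addr=0x12 blk=4 s=0: VC-HIT | VC [10]
  [3] addr=0x13 blk=4 s=0: L1-HIT | VC [10]
  [4] addr=0x1a blk=6 s=0: MISS | VC [10, 4]
  [5] addr=0x11 blk=4 s=0: VC-HIT | VC [10, 6]
  [6] addr=0x11 blk=4 s=0: L1-HIT | VC [10, 6]
  [7] addr=0x13 blk=4 s=0: L1-HIT | VC [10, 6]
  [8] addr=0x10 blk=4 s=0: L1-HIT | VC [10, 6]
  [9] addr=0x19 blk=6 s=0: VC-HIT | VC [10, 4]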